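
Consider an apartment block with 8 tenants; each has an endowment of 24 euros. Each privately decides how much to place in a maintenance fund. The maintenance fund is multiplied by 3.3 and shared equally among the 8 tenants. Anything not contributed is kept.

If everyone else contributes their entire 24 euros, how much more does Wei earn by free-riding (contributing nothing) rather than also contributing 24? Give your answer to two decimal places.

Switching from a contribution of 24 to 0 lets Wei keep an extra 24 euros, but lowers the maintenance fund by 24, which costs Wei their own share of that drop: 3.3/8 × 24 = 9.90.
Net gain = 24 − 9.90 = 14.10. The private return per contributed unit (0.4125) is below 1, so free-riding is indeed the best response regardless of what the others do.

14.10 euros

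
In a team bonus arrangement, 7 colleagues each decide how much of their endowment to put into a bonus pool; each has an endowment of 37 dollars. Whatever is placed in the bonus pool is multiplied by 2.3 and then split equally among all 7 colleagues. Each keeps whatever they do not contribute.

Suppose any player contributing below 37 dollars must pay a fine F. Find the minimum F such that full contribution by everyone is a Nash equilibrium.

Given the others contribute fully, the best deviation is to contribute 0 (any partial contribution still incurs the fine and gives up units whose private return 0.3286 is below 1).
Deviating from 37 to 0 saves 37 dollars but forfeits the deviator's share of the drop in the bonus pool: 2.3/7 × 37 = 12.16.
So the deviation gain is 37 − 12.16 = 24.84, and the fine must be at least 24.84 dollars to wipe it out.

24.84 dollars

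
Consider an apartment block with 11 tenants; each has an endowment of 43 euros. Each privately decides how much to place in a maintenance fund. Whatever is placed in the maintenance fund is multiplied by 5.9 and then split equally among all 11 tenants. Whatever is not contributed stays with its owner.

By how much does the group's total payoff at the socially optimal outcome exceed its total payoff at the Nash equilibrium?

Each contributed unit returns 5.9/11 = 0.5364 to its contributor — below 1 — so contributing 0 is dominant for every player. At the Nash equilibrium everyone keeps their 43, and the group total is 11 × 43 = 473.
Each contributed unit returns 5.900 to the group as a whole (0.5364 to each of 11 players), which exceeds 1, so the social optimum is full contribution: group total = 5.900 × 473 = 2790.70.
Efficiency loss = 2790.70 − 473 = 2317.70.

2317.70 euros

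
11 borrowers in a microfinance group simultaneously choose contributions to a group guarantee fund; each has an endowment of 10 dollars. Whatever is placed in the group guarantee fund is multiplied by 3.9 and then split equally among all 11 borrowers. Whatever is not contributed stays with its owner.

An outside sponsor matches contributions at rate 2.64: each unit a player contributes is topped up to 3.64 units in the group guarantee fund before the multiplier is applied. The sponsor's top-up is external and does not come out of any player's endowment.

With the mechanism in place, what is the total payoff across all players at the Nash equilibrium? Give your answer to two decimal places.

1561.56 dollars

Under the mechanism each unit contributed yields 3.9 × 3.64 / 11 = 1.2905 back to its contributor per unit of net cost, which exceeds 1, making full contribution the dominant choice for everyone.
So the Nash equilibrium is full contribution by all 11; the group earns 3.9 × 3.64 × 110 = 1561.56.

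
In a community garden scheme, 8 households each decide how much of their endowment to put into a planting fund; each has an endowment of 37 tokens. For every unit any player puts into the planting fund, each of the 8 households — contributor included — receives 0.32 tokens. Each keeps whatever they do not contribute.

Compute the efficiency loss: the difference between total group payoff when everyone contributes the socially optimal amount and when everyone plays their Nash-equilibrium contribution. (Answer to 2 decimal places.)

461.76 tokens

The private return per contributed unit is 0.32 < 1, so contributing 0 is dominant for every player. At the Nash equilibrium everyone keeps their 37, and the group total is 8 × 37 = 296.
Each contributed unit returns 2.560 to the group as a whole (0.32 to each of 8 players), which exceeds 1, so the social optimum is full contribution: group total = 2.560 × 296 = 757.76.
Efficiency loss = 757.76 − 296 = 461.76.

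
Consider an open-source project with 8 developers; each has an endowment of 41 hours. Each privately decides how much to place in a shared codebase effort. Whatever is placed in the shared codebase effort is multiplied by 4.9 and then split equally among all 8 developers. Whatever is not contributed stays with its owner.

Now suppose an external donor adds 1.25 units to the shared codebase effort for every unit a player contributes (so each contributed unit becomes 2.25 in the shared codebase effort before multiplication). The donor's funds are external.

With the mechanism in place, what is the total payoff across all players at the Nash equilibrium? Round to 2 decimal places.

3616.20 hours

With the mechanism, a contributed unit returns 4.9 × 2.25 / 8 = 1.3781 per unit of net cost to the contributor — now above 1 — so contributing fully is weakly dominant for every player.
So the Nash equilibrium is full contribution by all 8; the group earns 4.9 × 2.25 × 328 = 3616.20.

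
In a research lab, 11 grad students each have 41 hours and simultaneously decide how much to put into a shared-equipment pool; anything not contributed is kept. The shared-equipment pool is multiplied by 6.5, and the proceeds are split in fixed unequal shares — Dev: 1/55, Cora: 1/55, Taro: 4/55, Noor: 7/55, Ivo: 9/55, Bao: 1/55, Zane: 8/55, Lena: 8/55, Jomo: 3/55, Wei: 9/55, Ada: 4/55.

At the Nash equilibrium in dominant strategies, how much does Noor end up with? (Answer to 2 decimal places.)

For player j, contributing a unit is worthwhile iff 6.5 × (j's share) ≥ 1, i.e. iff j's share is at least 0.1538.
The shares above 0.1538 belong to Ivo and Wei, contributing 41 each; the remaining 9 contribute 0. Total contributed: 82.
Noor keeps 41 and receives 6.5 × 82 × 7/55 = 67.84 from the shared-equipment pool, for a payoff of 108.84.

108.84 hours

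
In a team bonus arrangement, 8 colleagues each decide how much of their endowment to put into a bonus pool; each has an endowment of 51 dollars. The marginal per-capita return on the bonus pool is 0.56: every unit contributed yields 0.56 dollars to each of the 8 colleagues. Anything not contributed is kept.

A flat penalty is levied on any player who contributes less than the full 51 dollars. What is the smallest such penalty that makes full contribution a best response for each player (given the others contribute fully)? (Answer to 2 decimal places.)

22.44 dollars

Given the others contribute fully, the best deviation is to contribute 0 (any partial contribution still incurs the fine and gives up units whose private return 0.56 is below 1).
Deviating from 51 to 0 saves 51 dollars but forfeits the deviator's share of the drop in the bonus pool: 0.56 × 51 = 28.56.
So the deviation gain is 51 − 28.56 = 22.44, and the fine must be at least 22.44 dollars to wipe it out.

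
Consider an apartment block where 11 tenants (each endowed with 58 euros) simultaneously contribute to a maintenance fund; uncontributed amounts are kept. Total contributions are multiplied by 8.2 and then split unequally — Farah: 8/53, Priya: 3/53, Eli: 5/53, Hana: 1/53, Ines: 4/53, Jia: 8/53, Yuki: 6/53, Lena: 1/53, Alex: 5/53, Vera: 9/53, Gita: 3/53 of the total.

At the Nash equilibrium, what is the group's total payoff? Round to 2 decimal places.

Each unit j contributes comes back to j as 8.2 × (j's share), so j prefers to contribute only if that share exceeds 1/8.2 = 0.1220; otherwise keeping the unit dominates.
Farah, Jia and Vera clear that bar, contributing 58 each; the remaining 8 contribute 0. Total contributed: 174.
The maintenance fund pays out 8.2 × 174 = 1426.80 in total (split across the unequal shares, but the aggregate is all that matters for the group sum).
The 8 free-riders keep 58 each, adding 464. Group total = 464 + 1426.80 = 1890.80.

1890.80 euros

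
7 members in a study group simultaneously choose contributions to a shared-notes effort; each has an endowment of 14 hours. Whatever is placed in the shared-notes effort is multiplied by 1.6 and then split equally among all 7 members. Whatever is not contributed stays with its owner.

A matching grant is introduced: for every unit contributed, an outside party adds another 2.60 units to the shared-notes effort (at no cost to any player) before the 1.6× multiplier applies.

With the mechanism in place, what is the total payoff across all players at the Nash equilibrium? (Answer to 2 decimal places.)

With the mechanism, a contributed unit returns 1.6 × 3.60 / 7 = 0.8229 per unit of net cost — still below 1 — so contributing 0 remains dominant for every player.
At the Nash equilibrium no one contributes; group total payoff = 7 × 14 = 98.

98.00 hours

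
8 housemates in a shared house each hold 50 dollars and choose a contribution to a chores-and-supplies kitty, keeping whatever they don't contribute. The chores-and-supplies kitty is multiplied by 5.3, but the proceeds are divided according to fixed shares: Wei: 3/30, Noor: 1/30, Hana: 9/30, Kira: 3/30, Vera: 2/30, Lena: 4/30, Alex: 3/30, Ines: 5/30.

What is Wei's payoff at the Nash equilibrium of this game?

76.50 dollars

A player with share s gets back 5.3·s per unit contributed, so full contribution is dominant for anyone with s > 1/5.3 = 0.1887 and zero contribution is dominant for anyone below.
The only share above 0.1887 is Hana's 9/30, contributing 50; the remaining 7 contribute 0. Total contributed: 50.
Wei keeps 50 and receives 5.3 × 50 × 3/30 = 26.50 from the chores-and-supplies kitty, for a payoff of 76.50.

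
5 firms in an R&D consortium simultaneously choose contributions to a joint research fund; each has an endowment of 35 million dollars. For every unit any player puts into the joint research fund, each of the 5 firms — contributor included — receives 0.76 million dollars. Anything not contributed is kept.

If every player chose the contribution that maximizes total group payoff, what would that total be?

Each contributed unit returns 3.800 to the group as a whole (0.76 to each of 5 players), which exceeds 1, so the social optimum is full contribution: group total = 3.800 × 175 = 665.00.

665.00 million dollars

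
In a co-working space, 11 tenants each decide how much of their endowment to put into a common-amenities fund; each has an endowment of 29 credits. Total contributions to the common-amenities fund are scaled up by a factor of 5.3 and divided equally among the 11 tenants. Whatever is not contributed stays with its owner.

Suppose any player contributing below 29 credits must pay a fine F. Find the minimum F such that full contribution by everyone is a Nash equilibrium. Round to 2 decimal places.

15.03 credits

Given the others contribute fully, the best deviation is to contribute 0 (any partial contribution still incurs the fine and gives up units whose private return 0.4818 is below 1).
Deviating from 29 to 0 saves 29 credits but forfeits the deviator's share of the drop in the common-amenities fund: 5.3/11 × 29 = 13.97.
So the deviation gain is 29 − 13.97 = 15.03, and the fine must be at least 15.03 credits to wipe it out.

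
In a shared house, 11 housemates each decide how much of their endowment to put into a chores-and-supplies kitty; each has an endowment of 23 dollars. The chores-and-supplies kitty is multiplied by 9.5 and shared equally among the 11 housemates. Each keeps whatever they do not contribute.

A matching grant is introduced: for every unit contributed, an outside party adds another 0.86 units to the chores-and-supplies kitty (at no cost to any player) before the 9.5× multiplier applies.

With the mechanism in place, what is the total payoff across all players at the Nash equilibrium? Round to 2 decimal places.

4470.51 dollars

Under the mechanism each unit contributed yields 9.5 × 1.86 / 11 = 1.6064 back to its contributor per unit of net cost, which exceeds 1, making full contribution the dominant choice for everyone.
At the Nash equilibrium everyone contributes 23. Group total payoff = 9.5 × 1.86 × 253 = 4470.51.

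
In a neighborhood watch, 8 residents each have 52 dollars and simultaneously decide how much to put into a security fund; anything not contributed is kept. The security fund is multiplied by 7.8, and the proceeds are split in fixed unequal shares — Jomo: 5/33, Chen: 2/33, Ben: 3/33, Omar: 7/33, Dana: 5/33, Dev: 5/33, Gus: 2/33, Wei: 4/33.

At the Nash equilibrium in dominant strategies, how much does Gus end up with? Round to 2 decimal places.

For player j, contributing a unit is worthwhile iff 7.8 × (j's share) ≥ 1, i.e. iff j's share is at least 0.1282.
Jomo, Omar, Dana and Dev are above the threshold, contributing 52 each; the remaining 4 contribute 0. Total contributed: 208.
Gus keeps 52 and receives 7.8 × 208 × 2/33 = 98.33 from the security fund, for a payoff of 150.33.

150.33 dollars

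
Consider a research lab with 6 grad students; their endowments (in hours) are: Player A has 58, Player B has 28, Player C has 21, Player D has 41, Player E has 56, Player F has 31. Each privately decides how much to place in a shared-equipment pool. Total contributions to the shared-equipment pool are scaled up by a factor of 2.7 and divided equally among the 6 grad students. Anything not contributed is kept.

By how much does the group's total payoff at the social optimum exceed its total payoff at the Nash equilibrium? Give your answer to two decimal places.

The private return per contributed unit is 2.7/6 = 0.4500 < 1 for every player regardless of endowment, so the Nash equilibrium is zero contribution and the group total is Σ E_j = 58 + 28 + 21 + 41 + 56 + 31 = 235.
Each contributed unit returns 2.700 to the group, so the social optimum is full contribution by everyone: group total = 2.700 × 235 = 634.50.
Efficiency loss = (2.700 − 1) × 235 = 399.50.

399.50 hours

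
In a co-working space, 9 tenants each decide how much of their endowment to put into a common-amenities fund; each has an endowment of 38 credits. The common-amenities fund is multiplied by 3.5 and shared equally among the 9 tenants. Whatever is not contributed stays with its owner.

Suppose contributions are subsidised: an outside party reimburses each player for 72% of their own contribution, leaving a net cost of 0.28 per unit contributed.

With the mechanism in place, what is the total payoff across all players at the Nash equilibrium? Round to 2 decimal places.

1443.24 credits

The effective private return per unit is now (3.5/9) / 0.28 = 1.3889 > 1, so every player's dominant strategy flips to full contribution.
So the Nash equilibrium is full contribution by all 9; the group earns 9 × (38 × 0.72 + 3.5 × 38) = 1443.24.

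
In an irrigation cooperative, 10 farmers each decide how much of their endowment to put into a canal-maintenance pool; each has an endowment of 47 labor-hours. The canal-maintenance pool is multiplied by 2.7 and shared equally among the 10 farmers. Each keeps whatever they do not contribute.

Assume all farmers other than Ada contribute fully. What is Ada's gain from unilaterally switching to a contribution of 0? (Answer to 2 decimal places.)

Switching from a contribution of 47 to 0 lets Ada keep an extra 47 labor-hours, but lowers the canal-maintenance pool by 47, which costs Ada their own share of that drop: 2.7/10 × 47 = 12.69.
Net gain = 47 − 12.69 = 34.31. The private return per contributed unit (0.2700) is below 1, so free-riding is indeed the best response regardless of what the others do.

34.31 labor-hours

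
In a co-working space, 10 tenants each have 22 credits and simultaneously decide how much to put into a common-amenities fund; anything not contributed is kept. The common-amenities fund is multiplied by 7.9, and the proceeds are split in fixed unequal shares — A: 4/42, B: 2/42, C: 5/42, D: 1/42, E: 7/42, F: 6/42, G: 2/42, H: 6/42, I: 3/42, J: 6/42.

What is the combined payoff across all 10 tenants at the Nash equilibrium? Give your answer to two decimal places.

For player j, contributing a unit is worthwhile iff 7.9 × (j's share) ≥ 1, i.e. iff j's share is at least 0.1266.
E, F, H and J clear that bar, contributing 22 each; the remaining 6 contribute 0. Total contributed: 88.
The common-amenities fund pays out 7.9 × 88 = 695.20 in total (split across the unequal shares, but the aggregate is all that matters for the group sum).
The 6 free-riders keep 22 each, adding 132. Group total = 132 + 695.20 = 827.20.

827.20 credits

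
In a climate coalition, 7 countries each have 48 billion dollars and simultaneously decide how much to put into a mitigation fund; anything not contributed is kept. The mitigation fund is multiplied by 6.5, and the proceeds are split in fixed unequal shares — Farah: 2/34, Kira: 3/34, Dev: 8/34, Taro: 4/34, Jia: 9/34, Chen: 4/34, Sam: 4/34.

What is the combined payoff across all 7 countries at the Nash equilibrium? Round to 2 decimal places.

Player j's private return per contributed unit is 6.5 × (j's share). Contributing is weakly dominant for j when that share is at least 1/6.5 = 0.1538, and contributing 0 is dominant otherwise.
Dev and Jia are above the threshold, contributing 48 each; the remaining 5 contribute 0. Total contributed: 96.
The mitigation fund pays out 6.5 × 96 = 624.00 in total (split across the unequal shares, but the aggregate is all that matters for the group sum).
The 5 free-riders keep 48 each, adding 240. Group total = 240 + 624.00 = 864.00.

864.00 billion dollars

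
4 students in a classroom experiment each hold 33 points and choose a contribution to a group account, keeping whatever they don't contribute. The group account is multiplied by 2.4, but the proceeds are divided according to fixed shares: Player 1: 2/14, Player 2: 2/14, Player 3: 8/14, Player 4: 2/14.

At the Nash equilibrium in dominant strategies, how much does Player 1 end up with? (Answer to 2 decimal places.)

A player with share s gets back 2.4·s per unit contributed, so full contribution is dominant for anyone with s > 1/2.4 = 0.4167 and zero contribution is dominant for anyone below.
Only Player 3 (8/14) clears that bar, contributing 33; the remaining 3 contribute 0. Total contributed: 33.
Player 1 keeps 33 and receives 2.4 × 33 × 2/14 = 11.31 from the group account, for a payoff of 44.31.

44.31 points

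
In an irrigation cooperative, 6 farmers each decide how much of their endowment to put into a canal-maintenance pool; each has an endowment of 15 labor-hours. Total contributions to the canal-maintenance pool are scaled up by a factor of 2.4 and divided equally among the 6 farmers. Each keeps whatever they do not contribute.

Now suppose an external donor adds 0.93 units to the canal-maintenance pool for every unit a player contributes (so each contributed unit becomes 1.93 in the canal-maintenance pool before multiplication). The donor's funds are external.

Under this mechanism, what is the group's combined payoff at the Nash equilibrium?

The effective private return is 2.4 × 1.93 / 6 = 0.7720, which is still under 1, so the mechanism doesn't change anyone's dominant strategy: zero contribution.
Everyone keeps their endowment and the group total is 6 × 15 = 90.

90.00 labor-hours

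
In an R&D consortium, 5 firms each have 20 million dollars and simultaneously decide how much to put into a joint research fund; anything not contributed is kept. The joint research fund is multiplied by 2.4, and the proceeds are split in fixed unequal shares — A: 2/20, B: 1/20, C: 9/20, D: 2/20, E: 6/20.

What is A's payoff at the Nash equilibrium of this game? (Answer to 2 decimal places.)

24.80 million dollars

A player with share s gets back 2.4·s per unit contributed, so full contribution is dominant for anyone with s > 1/2.4 = 0.4167 and zero contribution is dominant for anyone below.
C alone (share 9/20) is above the threshold, contributing 20; the remaining 4 contribute 0. Total contributed: 20.
A keeps 20 and receives 2.4 × 20 × 2/20 = 4.80 from the joint research fund, for a payoff of 24.80.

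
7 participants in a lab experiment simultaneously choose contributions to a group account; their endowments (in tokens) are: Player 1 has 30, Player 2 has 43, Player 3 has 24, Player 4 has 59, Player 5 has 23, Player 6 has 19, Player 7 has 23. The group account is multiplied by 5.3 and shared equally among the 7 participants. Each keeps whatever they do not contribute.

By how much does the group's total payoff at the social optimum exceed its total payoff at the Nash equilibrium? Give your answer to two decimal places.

The private return per contributed unit is 5.3/7 = 0.7571 < 1 for every player regardless of endowment, so the Nash equilibrium is zero contribution and the group total is Σ E_j = 30 + 43 + 24 + 59 + 23 + 19 + 23 = 221.
Each contributed unit returns 5.300 to the group, so the social optimum is full contribution by everyone: group total = 5.300 × 221 = 1171.30.
Efficiency loss = (5.300 − 1) × 221 = 950.30.

950.30 tokens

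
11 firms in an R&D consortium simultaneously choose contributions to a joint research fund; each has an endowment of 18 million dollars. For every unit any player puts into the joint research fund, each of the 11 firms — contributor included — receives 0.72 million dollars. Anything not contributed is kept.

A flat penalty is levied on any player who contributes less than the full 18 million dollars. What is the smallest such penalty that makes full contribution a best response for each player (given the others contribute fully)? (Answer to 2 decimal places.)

5.04 million dollars

Given the others contribute fully, the best deviation is to contribute 0 (any partial contribution still incurs the fine and gives up units whose private return 0.72 is below 1).
Deviating from 18 to 0 saves 18 million dollars but forfeits the deviator's share of the drop in the joint research fund: 0.72 × 18 = 12.96.
So the deviation gain is 18 − 12.96 = 5.04, and the fine must be at least 5.04 million dollars to wipe it out.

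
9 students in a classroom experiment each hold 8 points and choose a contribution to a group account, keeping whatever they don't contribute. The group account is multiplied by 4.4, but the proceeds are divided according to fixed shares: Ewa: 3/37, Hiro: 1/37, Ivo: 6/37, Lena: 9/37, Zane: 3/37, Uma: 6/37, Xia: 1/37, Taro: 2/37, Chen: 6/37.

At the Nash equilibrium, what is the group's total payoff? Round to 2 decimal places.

99.20 points

A player with share s gets back 4.4·s per unit contributed, so full contribution is dominant for anyone with s > 1/4.4 = 0.2273 and zero contribution is dominant for anyone below.
The only share above 0.2273 is Lena's 9/37, contributing 8; the remaining 8 contribute 0. Total contributed: 8.
The group account pays out 4.4 × 8 = 35.20 in total (split across the unequal shares, but the aggregate is all that matters for the group sum).
The 8 free-riders keep 8 each, adding 64. Group total = 64 + 35.20 = 99.20.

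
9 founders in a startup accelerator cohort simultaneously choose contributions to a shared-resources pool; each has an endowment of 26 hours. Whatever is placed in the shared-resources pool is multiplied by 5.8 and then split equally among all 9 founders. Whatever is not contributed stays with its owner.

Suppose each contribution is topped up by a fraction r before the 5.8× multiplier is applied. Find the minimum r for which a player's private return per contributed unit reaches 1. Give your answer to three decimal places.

0.552

With matching at rate r, one contributed unit becomes (1 + r) in the shared-resources pool and returns 5.8 × (1 + r) / 9 to the contributor.
Setting this equal to 1: 1 + r = 9/5.8 = 1.5517.
So the minimum matching rate is r = 1.5517 − 1 = 0.552.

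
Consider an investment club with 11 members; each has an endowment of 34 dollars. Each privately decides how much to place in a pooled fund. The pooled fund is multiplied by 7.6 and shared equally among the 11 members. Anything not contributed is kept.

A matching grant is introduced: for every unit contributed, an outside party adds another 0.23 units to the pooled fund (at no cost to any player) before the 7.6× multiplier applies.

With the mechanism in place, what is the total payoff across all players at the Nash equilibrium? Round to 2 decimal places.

The effective private return is 7.6 × 1.23 / 11 = 0.8498, which is still under 1, so the mechanism doesn't change anyone's dominant strategy: zero contribution.
Everyone keeps their endowment and the group total is 11 × 34 = 374.

374.00 dollars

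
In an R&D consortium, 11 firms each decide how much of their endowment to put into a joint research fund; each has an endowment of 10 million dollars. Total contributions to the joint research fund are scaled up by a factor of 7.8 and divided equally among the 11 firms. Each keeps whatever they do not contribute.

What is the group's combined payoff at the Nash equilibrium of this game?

Each contributed unit returns 7.8/11 = 0.7091 to its contributor — below 1 — so contributing 0 is dominant for every player. At the Nash equilibrium everyone keeps their 10, and the group total is 11 × 10 = 110.

110.00 million dollars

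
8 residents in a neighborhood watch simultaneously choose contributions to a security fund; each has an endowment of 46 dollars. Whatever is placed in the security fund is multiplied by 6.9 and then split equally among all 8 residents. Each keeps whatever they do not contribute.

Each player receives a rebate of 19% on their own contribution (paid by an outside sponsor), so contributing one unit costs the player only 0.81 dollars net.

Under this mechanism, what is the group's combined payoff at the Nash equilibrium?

Under the mechanism each unit contributed yields (6.9/8) / 0.81 = 1.0648 back to its contributor per unit of net cost, which exceeds 1, making full contribution the dominant choice for everyone.
So the Nash equilibrium is full contribution by all 8; the group earns 8 × (46 × 0.19 + 6.9 × 46) = 2609.12.

2609.12 dollars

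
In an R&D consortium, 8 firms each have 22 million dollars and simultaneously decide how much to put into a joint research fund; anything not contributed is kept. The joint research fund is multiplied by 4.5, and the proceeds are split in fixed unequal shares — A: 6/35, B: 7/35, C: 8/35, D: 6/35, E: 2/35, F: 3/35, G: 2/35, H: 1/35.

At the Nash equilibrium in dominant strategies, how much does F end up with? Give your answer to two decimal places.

30.49 million dollars

Player j's private return per contributed unit is 4.5 × (j's share). Contributing is weakly dominant for j when that share is at least 1/4.5 = 0.2222, and contributing 0 is dominant otherwise.
C alone (share 8/35) is above the threshold, contributing 22; the remaining 7 contribute 0. Total contributed: 22.
F keeps 22 and receives 4.5 × 22 × 3/35 = 8.49 from the joint research fund, for a payoff of 30.49.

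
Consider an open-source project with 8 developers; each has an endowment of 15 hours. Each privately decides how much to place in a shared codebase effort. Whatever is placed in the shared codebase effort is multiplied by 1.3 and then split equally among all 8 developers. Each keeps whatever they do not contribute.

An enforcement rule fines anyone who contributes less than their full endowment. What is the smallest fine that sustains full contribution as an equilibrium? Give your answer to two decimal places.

12.56 hours

Given the others contribute fully, the best deviation is to contribute 0 (any partial contribution still incurs the fine and gives up units whose private return 0.1625 is below 1).
Deviating from 15 to 0 saves 15 hours but forfeits the deviator's share of the drop in the shared codebase effort: 1.3/8 × 15 = 2.44.
So the deviation gain is 15 − 2.44 = 12.56, and the fine must be at least 12.56 hours to wipe it out.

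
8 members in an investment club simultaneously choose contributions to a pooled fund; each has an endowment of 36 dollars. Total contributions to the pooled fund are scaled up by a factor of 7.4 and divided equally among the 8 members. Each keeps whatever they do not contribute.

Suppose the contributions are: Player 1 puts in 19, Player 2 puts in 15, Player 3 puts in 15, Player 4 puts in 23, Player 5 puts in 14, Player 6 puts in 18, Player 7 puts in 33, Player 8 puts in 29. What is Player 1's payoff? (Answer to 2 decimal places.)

Total contributed: 19 + 15 + 15 + 23 + 14 + 18 + 33 + 29 = 166.
Each receives 7.4 × 166 / 8 = 153.55 from the pooled fund.
Player 1 keeps 36 − 19 = 17, so Player 1's payoff is 17 + 153.55 = 170.55.

170.55 dollars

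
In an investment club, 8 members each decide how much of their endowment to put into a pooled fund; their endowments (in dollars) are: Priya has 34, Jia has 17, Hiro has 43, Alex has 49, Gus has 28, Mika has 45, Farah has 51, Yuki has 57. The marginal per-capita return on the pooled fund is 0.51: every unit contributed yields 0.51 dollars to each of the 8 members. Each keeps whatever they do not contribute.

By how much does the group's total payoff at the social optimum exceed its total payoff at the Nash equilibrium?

997.92 dollars

The private return per contributed unit is 0.51 < 1 for everyone, so the Nash equilibrium is zero contribution and the group total is Σ E_j = 34 + 17 + 43 + 49 + 28 + 45 + 51 + 57 = 324.
Each contributed unit returns 4.080 to the group, so the social optimum is full contribution by everyone: group total = 4.080 × 324 = 1321.92.
Efficiency loss = (4.080 − 1) × 324 = 997.92.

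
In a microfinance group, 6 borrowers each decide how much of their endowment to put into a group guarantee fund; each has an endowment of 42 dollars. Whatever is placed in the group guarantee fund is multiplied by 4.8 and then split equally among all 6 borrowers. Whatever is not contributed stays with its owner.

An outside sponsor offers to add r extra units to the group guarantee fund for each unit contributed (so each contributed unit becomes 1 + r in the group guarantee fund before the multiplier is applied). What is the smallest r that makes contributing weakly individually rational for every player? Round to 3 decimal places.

0.250

With matching at rate r, one contributed unit becomes (1 + r) in the group guarantee fund and returns 4.8 × (1 + r) / 6 to the contributor.
Setting this equal to 1: 1 + r = 6/4.8 = 1.2500.
So the minimum matching rate is r = 1.2500 − 1 = 0.250.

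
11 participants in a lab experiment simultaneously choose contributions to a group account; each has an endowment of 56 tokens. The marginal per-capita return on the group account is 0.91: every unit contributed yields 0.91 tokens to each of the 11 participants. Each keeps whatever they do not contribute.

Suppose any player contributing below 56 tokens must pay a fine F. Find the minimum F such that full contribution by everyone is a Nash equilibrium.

5.04 tokens

Given the others contribute fully, the best deviation is to contribute 0 (any partial contribution still incurs the fine and gives up units whose private return 0.91 is below 1).
Deviating from 56 to 0 saves 56 tokens but forfeits the deviator's share of the drop in the group account: 0.91 × 56 = 50.96.
So the deviation gain is 56 − 50.96 = 5.04, and the fine must be at least 5.04 tokens to wipe it out.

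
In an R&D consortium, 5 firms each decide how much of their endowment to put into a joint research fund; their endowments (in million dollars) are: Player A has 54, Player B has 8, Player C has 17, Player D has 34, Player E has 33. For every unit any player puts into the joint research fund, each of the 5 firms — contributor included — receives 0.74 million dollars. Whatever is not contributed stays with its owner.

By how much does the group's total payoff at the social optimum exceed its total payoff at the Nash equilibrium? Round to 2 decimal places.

394.20 million dollars

The private return per contributed unit is 0.74 < 1 for everyone, so the Nash equilibrium is zero contribution and the group total is Σ E_j = 54 + 8 + 17 + 34 + 33 = 146.
Each contributed unit returns 3.700 to the group, so the social optimum is full contribution by everyone: group total = 3.700 × 146 = 540.20.
Efficiency loss = (3.700 − 1) × 146 = 394.20.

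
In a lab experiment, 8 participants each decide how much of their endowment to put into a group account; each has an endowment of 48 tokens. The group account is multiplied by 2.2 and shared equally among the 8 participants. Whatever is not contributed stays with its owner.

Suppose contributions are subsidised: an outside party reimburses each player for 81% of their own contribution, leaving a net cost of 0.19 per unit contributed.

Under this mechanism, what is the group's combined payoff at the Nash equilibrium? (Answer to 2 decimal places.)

1155.84 tokens

Under the mechanism each unit contributed yields (2.2/8) / 0.19 = 1.4474 back to its contributor per unit of net cost, which exceeds 1, making full contribution the dominant choice for everyone.
At the Nash equilibrium everyone contributes 48. Group total payoff = 8 × (48 × 0.81 + 2.2 × 48) = 1155.84.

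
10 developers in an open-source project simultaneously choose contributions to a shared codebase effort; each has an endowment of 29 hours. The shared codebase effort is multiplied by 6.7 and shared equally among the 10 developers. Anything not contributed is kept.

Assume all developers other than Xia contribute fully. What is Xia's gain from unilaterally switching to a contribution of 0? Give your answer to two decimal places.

9.57 hours

Switching from a contribution of 29 to 0 lets Xia keep an extra 29 hours, but lowers the shared codebase effort by 29, which costs Xia their own share of that drop: 6.7/10 × 29 = 19.43.
Net gain = 29 − 19.43 = 9.57. The private return per contributed unit (0.6700) is below 1, so free-riding is indeed the best response regardless of what the others do.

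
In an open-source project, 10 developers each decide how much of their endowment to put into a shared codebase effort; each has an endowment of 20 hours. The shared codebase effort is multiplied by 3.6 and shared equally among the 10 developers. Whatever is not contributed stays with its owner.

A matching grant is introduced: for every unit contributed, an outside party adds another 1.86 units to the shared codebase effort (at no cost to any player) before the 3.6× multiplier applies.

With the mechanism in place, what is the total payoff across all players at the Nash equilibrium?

The effective private return per unit is now 3.6 × 2.86 / 10 = 1.0296 > 1, so every player's dominant strategy flips to full contribution.
At the Nash equilibrium everyone contributes 20. Group total payoff = 3.6 × 2.86 × 200 = 2059.20.

2059.20 hours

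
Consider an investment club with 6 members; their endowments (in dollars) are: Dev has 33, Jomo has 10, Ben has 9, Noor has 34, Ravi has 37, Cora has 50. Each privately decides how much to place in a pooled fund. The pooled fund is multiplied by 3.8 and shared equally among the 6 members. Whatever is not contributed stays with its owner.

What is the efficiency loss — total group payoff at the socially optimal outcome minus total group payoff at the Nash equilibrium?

The private return per contributed unit is 3.8/6 = 0.6333 < 1 for every player regardless of endowment, so the Nash equilibrium is zero contribution and the group total is Σ E_j = 33 + 10 + 9 + 34 + 37 + 50 = 173.
Each contributed unit returns 3.800 to the group, so the social optimum is full contribution by everyone: group total = 3.800 × 173 = 657.40.
Efficiency loss = (3.800 − 1) × 173 = 484.40.

484.40 dollars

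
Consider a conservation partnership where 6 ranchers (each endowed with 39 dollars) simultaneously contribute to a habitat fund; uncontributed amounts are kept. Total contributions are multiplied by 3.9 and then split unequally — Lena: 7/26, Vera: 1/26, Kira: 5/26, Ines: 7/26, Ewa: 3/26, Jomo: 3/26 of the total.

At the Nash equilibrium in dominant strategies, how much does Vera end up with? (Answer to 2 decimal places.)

50.70 dollars

A player with share s gets back 3.9·s per unit contributed, so full contribution is dominant for anyone with s > 1/3.9 = 0.2564 and zero contribution is dominant for anyone below.
The shares above 0.2564 belong to Lena and Ines, contributing 39 each; the remaining 4 contribute 0. Total contributed: 78.
Vera keeps 39 and receives 3.9 × 78 × 1/26 = 11.70 from the habitat fund, for a payoff of 50.70.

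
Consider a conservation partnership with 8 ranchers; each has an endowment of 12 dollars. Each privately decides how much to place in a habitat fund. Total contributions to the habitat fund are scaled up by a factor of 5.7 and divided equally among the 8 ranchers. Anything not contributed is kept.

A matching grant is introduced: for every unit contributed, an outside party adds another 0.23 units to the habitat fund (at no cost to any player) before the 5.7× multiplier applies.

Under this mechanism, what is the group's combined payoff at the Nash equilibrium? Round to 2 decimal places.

The effective private return is 5.7 × 1.23 / 8 = 0.8764, which is still under 1, so the mechanism doesn't change anyone's dominant strategy: zero contribution.
At the Nash equilibrium no one contributes; group total payoff = 8 × 12 = 96.

96.00 dollars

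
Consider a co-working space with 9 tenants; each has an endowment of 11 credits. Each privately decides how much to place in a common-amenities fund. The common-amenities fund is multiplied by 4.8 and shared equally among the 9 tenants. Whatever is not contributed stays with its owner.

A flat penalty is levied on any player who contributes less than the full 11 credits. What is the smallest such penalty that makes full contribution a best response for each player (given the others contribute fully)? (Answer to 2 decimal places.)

Given the others contribute fully, the best deviation is to contribute 0 (any partial contribution still incurs the fine and gives up units whose private return 0.5333 is below 1).
Deviating from 11 to 0 saves 11 credits but forfeits the deviator's share of the drop in the common-amenities fund: 4.8/9 × 11 = 5.87.
So the deviation gain is 11 − 5.87 = 5.13, and the fine must be at least 5.13 credits to wipe it out.

5.13 credits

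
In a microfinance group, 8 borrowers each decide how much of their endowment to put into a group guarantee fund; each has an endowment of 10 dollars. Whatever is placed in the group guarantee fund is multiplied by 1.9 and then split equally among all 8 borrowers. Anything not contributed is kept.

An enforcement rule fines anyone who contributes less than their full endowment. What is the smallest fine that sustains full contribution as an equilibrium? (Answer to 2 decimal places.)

7.63 dollars

Given the others contribute fully, the best deviation is to contribute 0 (any partial contribution still incurs the fine and gives up units whose private return 0.2375 is below 1).
Deviating from 10 to 0 saves 10 dollars but forfeits the deviator's share of the drop in the group guarantee fund: 1.9/8 × 10 = 2.37.
So the deviation gain is 10 − 2.37 = 7.63, and the fine must be at least 7.63 dollars to wipe it out.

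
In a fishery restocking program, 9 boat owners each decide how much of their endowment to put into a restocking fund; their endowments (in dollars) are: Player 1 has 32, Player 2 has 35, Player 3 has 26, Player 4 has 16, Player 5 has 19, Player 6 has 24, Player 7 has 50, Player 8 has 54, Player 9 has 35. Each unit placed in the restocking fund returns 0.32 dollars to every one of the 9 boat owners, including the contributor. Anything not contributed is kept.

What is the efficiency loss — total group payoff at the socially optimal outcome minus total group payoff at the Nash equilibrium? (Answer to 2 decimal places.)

The private return per contributed unit is 0.32 < 1 for everyone, so the Nash equilibrium is zero contribution and the group total is Σ E_j = 32 + 35 + 26 + 16 + 19 + 24 + 50 + 54 + 35 = 291.
Each contributed unit returns 2.880 to the group, so the social optimum is full contribution by everyone: group total = 2.880 × 291 = 838.08.
Efficiency loss = (2.880 − 1) × 291 = 547.08.

547.08 dollars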